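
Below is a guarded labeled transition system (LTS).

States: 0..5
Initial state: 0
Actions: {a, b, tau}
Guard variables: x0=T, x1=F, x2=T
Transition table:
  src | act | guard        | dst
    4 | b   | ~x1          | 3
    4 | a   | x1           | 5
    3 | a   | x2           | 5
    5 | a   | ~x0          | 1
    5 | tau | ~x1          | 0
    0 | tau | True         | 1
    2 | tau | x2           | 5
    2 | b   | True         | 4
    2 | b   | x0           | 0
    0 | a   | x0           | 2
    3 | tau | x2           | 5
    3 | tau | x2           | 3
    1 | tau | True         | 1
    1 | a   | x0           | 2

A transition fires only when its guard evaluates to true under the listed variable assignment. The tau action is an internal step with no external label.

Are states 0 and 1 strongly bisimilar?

Answer: BISIMILAR

Working:
Bisimulation quotient by refinement:
  P[0] = {{0,1,2,3,4,5}}
  P[1] = {{0,1,3},{2},{4},{5}}
  P[2] = {{0,1},{2},{3},{4},{5}}
5 equivalence class(es) (converged in 3)
[0]={0,1}  [1]={0,1}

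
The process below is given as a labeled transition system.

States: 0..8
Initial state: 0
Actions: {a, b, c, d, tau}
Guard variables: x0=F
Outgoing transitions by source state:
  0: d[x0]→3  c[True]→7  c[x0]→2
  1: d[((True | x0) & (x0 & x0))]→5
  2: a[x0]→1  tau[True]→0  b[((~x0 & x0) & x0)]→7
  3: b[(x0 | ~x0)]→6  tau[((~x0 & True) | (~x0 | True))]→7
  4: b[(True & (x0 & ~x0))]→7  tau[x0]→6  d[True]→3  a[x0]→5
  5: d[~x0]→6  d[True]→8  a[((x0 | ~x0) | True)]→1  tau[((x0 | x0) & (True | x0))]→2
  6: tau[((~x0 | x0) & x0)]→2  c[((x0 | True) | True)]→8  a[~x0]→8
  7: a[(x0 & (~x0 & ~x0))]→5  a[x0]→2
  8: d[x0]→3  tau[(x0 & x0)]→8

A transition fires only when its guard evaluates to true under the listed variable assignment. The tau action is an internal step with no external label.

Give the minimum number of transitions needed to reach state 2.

Layered search for 2:
  L0 = {0}
  L1 = {7}
2 never appears.

Answer: UNREACHABLE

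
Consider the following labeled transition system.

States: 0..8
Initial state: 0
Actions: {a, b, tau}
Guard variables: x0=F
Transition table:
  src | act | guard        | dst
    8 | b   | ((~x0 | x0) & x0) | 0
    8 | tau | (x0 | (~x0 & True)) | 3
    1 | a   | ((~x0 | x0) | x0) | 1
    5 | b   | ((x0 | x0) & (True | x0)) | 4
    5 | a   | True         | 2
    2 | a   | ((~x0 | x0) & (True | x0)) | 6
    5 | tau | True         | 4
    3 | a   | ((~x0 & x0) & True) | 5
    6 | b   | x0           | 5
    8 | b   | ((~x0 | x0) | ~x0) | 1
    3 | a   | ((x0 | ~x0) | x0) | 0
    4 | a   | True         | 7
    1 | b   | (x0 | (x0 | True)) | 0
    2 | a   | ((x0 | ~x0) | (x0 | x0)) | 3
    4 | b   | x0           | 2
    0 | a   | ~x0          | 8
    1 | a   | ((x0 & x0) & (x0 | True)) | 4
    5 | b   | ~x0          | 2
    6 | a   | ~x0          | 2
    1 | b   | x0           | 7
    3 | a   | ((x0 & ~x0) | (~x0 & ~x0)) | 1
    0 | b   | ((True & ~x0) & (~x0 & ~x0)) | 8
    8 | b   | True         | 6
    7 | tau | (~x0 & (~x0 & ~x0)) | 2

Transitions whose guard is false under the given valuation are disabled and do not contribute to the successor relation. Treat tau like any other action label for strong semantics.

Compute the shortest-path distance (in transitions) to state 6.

Answer: 2

Analysis:
BFS to 6:
  depth 0: {0}
  depth 1: {8}
  depth 2: {1,3,6}
6 enters at depth 2; path a·b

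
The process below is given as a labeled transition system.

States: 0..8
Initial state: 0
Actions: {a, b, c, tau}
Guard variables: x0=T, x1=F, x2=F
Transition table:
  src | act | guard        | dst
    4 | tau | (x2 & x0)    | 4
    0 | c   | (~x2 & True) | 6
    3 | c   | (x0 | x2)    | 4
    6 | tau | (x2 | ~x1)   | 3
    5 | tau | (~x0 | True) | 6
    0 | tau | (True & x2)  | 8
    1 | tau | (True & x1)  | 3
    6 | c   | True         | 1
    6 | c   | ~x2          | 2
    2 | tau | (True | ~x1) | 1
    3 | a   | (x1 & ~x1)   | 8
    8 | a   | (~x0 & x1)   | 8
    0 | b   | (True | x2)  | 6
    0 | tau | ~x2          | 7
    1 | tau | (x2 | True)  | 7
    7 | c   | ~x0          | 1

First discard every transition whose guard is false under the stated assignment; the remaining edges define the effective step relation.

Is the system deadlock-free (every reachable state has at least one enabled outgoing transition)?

Answer: DEADLOCK at state 4

Working:
Reach set: {0,1,2,3,4,6,7}
  0: b→6  c→6  tau→7  [3 out]
  1: tau→7  [1 out]
  2: tau→1  [1 out]
  3: c→4  [1 out]
  4: ∅  [deadlock]
  6: c→1  c→2  tau→3  [3 out]
  7: ∅  [deadlock]
witness 4: c·tau·c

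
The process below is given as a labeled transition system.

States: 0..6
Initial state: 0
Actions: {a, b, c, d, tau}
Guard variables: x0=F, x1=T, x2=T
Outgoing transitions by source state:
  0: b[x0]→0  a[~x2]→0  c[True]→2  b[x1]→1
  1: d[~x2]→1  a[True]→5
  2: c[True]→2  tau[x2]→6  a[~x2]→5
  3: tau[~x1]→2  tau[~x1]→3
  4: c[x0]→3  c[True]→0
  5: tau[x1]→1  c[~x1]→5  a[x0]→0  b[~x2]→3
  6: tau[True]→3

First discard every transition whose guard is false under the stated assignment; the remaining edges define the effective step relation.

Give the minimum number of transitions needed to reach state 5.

Answer: 2

Working:
BFS to 5:
  Layer 0: {0}
  Layer 1: {1,2}
  Layer 2: {5,6}
depth(5)=2, e.g. b·a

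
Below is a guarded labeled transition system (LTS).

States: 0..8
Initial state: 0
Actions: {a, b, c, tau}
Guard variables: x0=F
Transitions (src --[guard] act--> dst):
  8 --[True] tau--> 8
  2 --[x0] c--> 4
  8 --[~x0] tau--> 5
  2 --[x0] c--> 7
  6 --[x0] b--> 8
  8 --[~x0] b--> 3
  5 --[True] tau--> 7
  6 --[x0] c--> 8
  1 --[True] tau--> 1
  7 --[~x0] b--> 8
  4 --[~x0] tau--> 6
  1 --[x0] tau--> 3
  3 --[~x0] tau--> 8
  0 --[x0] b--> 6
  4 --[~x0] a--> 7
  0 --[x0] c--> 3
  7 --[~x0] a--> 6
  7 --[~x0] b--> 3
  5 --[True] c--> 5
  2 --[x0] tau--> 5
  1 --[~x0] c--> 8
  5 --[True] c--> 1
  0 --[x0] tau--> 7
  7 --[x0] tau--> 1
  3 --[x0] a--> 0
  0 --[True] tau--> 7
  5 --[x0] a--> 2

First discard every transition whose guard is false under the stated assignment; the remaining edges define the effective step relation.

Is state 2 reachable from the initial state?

Answer: UNREACHABLE

Working:
15 transition(s) survive guard evaluation.
L0 = {0}
L1 = {7}  now seen {0,7}
L2 = {3,6,8}  now seen {0,3,6,7,8}
L3 = {5}  now seen {0,3,5,6,7,8}
L4 = {1}  now seen {0,1,3,5,6,7,8}
Reach set: {0,1,3,5,6,7,8}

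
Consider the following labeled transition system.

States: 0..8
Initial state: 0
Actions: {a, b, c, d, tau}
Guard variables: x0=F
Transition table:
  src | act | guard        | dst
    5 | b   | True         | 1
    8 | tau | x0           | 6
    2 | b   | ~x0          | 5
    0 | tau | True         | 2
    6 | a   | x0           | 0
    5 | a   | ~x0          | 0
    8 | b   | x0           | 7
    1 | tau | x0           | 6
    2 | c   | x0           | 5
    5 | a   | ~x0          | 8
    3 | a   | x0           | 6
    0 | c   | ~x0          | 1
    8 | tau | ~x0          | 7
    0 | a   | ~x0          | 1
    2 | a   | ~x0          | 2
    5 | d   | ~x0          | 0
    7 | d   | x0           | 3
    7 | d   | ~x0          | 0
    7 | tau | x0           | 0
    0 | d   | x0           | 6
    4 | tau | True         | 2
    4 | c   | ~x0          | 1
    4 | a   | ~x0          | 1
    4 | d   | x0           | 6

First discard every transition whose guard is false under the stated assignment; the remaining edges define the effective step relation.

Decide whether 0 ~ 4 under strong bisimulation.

Compute ~ classes (split until stable):
  P[0] = {{0,1,2,3,4,5,6,7,8}}
  P[1] = {{0,4},{1,3,6},{2},{5},{7},{8}}
6 equivalence class(es) (converged in 2)
[0]={0,4}  [4]={0,4}

Answer: BISIMILAR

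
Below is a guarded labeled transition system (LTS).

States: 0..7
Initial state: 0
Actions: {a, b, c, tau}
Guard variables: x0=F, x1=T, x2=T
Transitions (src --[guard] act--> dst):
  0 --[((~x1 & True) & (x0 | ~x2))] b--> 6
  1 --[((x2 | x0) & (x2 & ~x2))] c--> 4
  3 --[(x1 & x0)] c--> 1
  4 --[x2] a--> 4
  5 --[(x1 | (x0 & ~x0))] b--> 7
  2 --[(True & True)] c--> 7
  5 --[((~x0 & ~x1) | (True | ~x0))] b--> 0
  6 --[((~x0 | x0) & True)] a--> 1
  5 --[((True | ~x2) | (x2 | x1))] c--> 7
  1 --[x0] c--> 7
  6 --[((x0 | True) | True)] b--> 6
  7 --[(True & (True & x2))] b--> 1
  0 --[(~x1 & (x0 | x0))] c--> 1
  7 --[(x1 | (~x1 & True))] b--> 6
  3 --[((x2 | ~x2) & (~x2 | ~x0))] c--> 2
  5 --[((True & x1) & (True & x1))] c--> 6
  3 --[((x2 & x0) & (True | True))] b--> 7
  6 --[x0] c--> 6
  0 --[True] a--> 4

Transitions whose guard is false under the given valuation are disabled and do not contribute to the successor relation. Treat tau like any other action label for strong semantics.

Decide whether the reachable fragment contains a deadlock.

Answer: DEADLOCK-FREE

Trace:
Reachable = {0,4}
  0: a→4  [1 exit(s)]
  4: a→4  [1 exit(s)]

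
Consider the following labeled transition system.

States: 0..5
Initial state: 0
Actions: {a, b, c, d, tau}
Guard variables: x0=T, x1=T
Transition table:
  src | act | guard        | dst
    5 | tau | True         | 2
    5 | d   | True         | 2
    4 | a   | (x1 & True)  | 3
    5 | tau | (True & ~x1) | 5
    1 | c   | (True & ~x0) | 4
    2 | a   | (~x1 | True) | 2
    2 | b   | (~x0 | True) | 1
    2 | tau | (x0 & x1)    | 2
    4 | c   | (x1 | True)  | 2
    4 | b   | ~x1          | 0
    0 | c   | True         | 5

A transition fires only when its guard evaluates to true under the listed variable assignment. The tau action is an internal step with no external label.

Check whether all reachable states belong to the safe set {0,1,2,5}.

Answer: INVARIANT HOLDS

Working:
Allowed set {0,1,2,5}
Reach set: {0,1,2,5}
  0: safe
  1: safe
  2: safe
  5: safe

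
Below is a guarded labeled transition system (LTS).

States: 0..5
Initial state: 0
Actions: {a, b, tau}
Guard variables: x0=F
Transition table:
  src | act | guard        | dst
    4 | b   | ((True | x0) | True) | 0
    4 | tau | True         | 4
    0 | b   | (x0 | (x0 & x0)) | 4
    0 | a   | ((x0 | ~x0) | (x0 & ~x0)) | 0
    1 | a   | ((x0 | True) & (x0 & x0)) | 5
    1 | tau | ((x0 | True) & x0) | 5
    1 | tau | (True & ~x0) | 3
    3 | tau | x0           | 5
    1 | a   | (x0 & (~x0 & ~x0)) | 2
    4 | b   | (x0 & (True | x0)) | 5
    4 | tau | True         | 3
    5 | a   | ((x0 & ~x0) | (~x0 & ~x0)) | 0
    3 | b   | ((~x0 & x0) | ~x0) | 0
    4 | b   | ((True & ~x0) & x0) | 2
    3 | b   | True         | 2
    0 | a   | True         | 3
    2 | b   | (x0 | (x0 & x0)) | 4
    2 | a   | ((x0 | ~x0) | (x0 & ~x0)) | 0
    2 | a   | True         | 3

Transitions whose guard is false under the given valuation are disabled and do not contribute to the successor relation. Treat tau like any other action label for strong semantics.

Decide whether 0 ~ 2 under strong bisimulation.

Refine partition for ~:
  π0 = {{0,1,2,3,4,5}}
  π1 = {{0,2,5},{1},{3},{4}}
  π2 = {{0,2},{1},{3},{4},{5}}
5 equivalence class(es) (converged in 3)
0∈{0,2}, 2∈{0,2}

Answer: BISIMILAR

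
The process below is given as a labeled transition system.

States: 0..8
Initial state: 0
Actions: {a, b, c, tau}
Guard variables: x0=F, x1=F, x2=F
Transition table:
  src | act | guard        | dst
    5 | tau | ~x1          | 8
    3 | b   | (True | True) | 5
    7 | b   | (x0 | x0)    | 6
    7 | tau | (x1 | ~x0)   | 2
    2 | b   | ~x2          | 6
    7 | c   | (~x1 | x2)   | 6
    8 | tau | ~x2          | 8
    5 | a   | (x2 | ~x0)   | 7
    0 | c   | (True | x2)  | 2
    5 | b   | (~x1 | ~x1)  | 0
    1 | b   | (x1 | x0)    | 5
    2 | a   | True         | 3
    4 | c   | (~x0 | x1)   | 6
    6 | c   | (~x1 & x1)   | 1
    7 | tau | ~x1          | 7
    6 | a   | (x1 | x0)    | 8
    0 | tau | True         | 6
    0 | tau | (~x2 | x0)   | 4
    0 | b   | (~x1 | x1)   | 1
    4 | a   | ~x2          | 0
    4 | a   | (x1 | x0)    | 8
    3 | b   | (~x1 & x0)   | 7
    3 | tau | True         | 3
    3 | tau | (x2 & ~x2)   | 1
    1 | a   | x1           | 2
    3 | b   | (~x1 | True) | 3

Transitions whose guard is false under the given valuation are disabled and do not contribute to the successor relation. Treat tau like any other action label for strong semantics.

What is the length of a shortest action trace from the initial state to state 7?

Answer: 4

Working:
BFS to 7:
  depth 0: {0}
  depth 1: {1,2,4,6}
  depth 2: {3}
  depth 3: {5}
  depth 4: {7,8}
7 enters at depth 4; path c·a·b·a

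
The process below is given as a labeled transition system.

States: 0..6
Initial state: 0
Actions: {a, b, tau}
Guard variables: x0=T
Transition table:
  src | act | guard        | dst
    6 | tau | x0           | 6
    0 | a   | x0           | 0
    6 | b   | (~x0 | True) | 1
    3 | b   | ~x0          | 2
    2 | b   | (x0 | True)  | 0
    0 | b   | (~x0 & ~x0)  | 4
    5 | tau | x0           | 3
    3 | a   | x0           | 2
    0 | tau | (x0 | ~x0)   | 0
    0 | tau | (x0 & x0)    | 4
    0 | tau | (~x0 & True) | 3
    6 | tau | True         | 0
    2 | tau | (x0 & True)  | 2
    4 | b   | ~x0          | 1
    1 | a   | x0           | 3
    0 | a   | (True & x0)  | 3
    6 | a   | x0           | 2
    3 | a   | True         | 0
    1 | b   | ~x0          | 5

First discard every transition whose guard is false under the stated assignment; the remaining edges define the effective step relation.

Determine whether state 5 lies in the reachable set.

Answer: UNREACHABLE

Trace:
After dropping false guards: 14 live edges.
L0 = {0}
L1 = {3,4}  now seen {0,3,4}
L2 = {2}  now seen {0,2,3,4}
Reachable = {0,2,3,4}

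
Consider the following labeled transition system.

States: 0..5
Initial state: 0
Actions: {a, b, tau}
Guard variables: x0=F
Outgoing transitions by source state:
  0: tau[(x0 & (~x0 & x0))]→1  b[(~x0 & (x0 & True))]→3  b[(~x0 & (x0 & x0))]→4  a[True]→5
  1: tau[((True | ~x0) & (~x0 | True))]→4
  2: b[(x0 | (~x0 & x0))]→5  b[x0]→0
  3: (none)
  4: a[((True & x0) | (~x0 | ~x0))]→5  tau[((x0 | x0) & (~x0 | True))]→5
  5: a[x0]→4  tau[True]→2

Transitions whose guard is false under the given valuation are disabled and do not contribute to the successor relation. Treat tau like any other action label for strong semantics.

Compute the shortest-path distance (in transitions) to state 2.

Layered search for 2:
  Layer 0: {0}
  Layer 1: {5}
  Layer 2: {2}
2 enters at depth 2; path a·tau

Answer: 2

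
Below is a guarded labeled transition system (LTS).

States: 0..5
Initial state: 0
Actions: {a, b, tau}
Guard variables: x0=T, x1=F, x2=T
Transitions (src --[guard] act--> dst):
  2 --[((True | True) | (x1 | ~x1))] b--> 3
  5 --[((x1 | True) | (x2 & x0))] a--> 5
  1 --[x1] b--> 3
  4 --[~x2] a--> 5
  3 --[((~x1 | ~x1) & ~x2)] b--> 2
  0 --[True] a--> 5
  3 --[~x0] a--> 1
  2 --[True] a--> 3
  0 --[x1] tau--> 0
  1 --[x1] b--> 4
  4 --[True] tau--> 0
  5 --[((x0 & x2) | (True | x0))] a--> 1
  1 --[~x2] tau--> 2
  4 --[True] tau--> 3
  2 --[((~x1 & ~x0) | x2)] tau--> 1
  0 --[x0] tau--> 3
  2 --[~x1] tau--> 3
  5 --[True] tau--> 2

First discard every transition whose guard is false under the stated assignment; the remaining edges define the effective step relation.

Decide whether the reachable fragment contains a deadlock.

Answer: DEADLOCK at state 1

Working:
Reachable = {0,1,2,3,5}
  0: a→5  tau→3  [2 out]
  1: ∅  [STUCK]
  2: a→3  b→3  tau→1  tau→3  [4 out]
  3: ∅  [STUCK]
  5: a→1  a→5  tau→2  [3 out]
Path to 1: a·a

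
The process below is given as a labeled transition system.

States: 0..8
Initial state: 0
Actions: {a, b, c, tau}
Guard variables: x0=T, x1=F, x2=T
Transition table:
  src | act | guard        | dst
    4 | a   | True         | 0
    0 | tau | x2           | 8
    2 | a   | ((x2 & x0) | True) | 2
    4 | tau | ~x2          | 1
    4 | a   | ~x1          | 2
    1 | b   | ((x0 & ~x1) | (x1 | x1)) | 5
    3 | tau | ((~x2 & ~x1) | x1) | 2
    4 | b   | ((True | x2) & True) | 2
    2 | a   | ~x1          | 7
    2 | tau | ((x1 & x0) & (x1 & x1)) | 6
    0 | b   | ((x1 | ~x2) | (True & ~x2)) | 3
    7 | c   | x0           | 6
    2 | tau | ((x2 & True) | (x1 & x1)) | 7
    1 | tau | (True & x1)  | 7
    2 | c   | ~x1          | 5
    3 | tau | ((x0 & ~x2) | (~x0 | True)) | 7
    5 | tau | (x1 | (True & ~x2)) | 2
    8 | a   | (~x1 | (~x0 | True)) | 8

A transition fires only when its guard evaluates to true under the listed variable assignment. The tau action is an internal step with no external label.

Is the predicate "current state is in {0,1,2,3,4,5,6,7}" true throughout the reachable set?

Answer: INVARIANT VIOLATED at state 8

Working:
Allowed set {0,1,2,3,4,5,6,7}
Reach set: {0,8}
  0: safe
  8: ✗ unsafe
reach 8 via tau — violates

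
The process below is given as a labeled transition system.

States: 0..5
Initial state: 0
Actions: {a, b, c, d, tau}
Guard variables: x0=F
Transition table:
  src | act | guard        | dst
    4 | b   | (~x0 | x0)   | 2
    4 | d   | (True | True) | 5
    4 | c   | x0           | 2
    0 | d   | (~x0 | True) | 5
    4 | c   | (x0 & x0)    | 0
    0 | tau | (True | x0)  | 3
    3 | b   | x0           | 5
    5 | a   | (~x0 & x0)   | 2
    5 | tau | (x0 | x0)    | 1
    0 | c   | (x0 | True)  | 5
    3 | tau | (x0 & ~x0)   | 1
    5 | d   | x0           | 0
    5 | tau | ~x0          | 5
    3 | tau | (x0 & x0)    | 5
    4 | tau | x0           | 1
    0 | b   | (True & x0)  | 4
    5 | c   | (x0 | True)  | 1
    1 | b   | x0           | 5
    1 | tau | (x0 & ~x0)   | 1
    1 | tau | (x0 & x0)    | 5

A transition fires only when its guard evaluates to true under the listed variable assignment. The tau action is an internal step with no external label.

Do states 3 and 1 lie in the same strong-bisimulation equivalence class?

Refine partition for ~:
  π0 = {{0,1,2,3,4,5}}
  π1 = {{0},{1,2,3},{4},{5}}
Fixed point at round 2; 4 class(es).
3∈{1,2,3}, 1∈{1,2,3}

Answer: BISIMILAR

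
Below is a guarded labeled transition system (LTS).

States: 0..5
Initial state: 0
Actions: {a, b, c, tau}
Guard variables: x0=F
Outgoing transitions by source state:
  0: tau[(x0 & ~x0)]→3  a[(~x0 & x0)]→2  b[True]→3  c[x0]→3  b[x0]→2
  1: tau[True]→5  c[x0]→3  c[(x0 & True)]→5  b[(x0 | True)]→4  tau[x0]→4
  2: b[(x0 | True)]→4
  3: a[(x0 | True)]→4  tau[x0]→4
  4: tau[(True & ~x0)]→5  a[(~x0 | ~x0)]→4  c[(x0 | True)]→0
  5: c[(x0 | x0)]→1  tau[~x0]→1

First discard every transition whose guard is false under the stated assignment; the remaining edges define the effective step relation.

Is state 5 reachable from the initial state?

Answer: REACHABLE

Trace:
Guard filter leaves 9 enabled edge(s).
L0 = {0}
L1 = {3}  now seen {0,3}
L2 = {4}  now seen {0,3,4}
L3 = {5}  now seen {0,3,4,5}
L4 = {1}  now seen {0,1,3,4,5}
R = {0,1,3,4,5}
Path to 5: b·a·tau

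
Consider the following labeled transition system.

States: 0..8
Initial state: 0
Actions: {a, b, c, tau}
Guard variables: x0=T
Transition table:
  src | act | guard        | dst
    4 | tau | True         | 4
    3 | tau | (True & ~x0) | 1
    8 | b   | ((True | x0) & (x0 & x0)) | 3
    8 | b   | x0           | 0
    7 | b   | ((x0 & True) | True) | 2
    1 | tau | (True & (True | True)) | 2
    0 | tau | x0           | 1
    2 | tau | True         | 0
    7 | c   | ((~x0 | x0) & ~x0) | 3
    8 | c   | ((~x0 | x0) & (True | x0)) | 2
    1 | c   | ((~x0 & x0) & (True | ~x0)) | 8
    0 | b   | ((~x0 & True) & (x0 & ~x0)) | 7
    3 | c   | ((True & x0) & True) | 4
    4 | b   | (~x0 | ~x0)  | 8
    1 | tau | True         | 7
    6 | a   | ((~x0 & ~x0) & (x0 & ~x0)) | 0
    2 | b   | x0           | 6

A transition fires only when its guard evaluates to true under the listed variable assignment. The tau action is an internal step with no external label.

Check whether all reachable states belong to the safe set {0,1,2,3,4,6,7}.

Answer: INVARIANT HOLDS

Trace:
Inv-set: {0,1,2,3,4,6,7}
Reachable = {0,1,2,6,7}
  0: safe
  1: safe
  2: safe
  6: safe
  7: safe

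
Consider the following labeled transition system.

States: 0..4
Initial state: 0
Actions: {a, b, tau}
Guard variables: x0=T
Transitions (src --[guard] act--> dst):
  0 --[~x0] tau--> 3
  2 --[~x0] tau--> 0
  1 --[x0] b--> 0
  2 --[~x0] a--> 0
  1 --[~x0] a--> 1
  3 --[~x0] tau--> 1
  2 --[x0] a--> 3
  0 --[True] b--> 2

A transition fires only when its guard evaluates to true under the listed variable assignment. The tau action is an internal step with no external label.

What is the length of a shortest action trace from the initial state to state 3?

Answer: 2

Working:
Breadth-first toward 3:
  Layer 0: {0}
  Layer 1: {2}
  Layer 2: {3}
3 enters at depth 2; path b·a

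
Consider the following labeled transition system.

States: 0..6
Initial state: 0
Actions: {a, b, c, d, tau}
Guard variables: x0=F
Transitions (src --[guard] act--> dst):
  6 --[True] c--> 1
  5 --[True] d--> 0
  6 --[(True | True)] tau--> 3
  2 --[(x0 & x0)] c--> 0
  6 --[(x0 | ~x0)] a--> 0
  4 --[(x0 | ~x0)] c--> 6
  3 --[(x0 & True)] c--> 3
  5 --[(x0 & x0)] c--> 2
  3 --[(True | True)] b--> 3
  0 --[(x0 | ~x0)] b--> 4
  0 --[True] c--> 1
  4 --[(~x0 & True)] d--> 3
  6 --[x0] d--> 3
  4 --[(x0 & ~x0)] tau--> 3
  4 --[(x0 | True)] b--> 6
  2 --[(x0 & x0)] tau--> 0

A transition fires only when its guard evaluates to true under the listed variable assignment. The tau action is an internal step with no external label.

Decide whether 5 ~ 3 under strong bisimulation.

Compute ~ classes (split until stable):
  P[0] = {{0,1,2,3,4,5,6}}
  P[1] = {{0},{1,2},{3},{4},{5},{6}}
6 equivalence class(es) (converged in 2)
[5]={5}  [3]={3}

Answer: NOT BISIMILAR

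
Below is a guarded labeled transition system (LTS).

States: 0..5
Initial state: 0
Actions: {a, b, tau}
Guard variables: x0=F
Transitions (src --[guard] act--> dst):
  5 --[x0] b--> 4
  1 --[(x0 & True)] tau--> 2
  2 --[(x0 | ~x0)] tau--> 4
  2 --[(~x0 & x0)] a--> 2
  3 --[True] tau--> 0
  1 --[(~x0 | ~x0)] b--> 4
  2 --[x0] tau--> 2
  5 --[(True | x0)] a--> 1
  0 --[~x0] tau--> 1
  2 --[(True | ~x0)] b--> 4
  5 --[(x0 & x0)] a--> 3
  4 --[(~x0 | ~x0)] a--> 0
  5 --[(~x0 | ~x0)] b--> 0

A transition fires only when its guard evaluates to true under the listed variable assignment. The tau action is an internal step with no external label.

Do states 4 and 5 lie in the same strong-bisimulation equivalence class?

Answer: NOT BISIMILAR

Working:
Refine partition for ~:
  round 0: {{0,1,2,3,4,5}}
  round 1: {{0,3},{1},{2},{4},{5}}
  round 2: {{0},{1},{2},{3},{4},{5}}
6 equivalence class(es) (converged in 3)
[4]={4}  [5]={5}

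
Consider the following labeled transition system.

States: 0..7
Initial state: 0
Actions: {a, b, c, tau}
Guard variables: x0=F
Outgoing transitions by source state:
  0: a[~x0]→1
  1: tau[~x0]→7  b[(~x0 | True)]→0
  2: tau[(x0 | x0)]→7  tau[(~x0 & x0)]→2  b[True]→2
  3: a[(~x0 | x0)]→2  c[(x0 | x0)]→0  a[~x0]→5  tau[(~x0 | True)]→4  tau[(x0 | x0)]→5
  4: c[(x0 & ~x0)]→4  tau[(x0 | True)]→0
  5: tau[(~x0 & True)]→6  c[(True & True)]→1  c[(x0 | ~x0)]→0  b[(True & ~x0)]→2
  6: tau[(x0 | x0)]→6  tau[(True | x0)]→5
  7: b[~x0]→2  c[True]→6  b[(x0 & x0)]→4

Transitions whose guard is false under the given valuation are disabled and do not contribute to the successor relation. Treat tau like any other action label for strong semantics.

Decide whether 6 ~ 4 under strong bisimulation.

Refine partition for ~:
  P[0] = {{0,1,2,3,4,5,6,7}}
  P[1] = {{0},{1},{2},{3},{4,6},{5},{7}}
  P[2] = {{0},{1},{2},{3},{4},{5},{6},{7}}
Fixed point at round 3; 8 class(es).
6∈{6}, 4∈{4}

Answer: NOT BISIMILAR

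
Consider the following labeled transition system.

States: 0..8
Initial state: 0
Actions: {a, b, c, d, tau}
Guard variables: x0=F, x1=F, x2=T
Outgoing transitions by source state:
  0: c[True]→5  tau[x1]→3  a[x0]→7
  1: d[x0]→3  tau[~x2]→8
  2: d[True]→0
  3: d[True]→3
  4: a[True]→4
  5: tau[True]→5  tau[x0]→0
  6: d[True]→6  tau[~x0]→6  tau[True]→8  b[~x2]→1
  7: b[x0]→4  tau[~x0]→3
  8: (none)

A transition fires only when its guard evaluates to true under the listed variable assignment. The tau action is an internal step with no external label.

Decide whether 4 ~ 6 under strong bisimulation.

Answer: NOT BISIMILAR

Working:
Compute ~ classes (split until stable):
  π0 = {{0,1,2,3,4,5,6,7,8}}
  π1 = {{0},{1,8},{2,3},{4},{5,7},{6}}
  π2 = {{0},{1,8},{2},{3},{4},{5},{6},{7}}
stable after 3 split(s): 8 block(s)
class of 4: {4}; class of 6: {6}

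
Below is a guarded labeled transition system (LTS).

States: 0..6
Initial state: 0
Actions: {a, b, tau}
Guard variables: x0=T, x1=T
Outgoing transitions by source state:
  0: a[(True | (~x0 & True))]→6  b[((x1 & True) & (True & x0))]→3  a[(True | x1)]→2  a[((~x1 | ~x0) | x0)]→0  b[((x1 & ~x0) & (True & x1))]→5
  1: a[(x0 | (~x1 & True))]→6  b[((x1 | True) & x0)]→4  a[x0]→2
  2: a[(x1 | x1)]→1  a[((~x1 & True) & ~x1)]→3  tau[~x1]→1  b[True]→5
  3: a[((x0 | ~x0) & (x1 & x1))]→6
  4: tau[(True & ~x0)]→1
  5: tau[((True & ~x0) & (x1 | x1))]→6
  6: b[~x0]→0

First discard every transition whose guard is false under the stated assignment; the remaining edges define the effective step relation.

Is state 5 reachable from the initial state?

Answer: REACHABLE

Trace:
After dropping false guards: 10 live edges.
L0 = {0}
L1 = {2,3,6}  total {0,2,3,6}
L2 = {1,5}  total {0,1,2,3,5,6}
L3 = {4}  total {0,1,2,3,4,5,6}
Reach set: {0,1,2,3,4,5,6}
witness 5: a·b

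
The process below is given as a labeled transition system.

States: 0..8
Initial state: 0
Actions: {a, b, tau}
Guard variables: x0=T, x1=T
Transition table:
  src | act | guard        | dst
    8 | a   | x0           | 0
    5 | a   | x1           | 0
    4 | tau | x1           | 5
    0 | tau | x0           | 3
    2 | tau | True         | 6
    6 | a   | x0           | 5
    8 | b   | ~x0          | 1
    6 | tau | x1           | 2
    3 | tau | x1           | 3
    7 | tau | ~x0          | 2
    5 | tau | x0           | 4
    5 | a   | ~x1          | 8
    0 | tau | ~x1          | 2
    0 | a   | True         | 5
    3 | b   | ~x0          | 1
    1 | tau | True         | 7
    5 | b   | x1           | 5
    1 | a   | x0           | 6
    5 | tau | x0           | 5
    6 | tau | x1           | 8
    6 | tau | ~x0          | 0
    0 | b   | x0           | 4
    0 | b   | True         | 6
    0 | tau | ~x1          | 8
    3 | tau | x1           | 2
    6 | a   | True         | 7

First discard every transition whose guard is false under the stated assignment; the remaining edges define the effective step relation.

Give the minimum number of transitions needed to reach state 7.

BFS to 7:
  Layer 0: {0}
  Layer 1: {3,4,5,6}
  Layer 2: {2,7,8}
depth(7)=2, e.g. b·a

Answer: 2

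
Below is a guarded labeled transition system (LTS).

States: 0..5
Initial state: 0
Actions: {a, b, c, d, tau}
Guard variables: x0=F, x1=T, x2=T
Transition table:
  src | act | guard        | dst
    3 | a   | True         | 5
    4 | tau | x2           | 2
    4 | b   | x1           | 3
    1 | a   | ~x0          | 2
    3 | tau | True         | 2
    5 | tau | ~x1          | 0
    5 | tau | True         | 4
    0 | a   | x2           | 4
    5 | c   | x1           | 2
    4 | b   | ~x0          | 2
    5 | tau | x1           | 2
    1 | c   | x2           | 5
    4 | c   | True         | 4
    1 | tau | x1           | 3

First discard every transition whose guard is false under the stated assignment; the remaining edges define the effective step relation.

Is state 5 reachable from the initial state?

Guard filter leaves 13 enabled edge(s).
L0 = {0}
L1 = {4}  cumulative {0,4}
L2 = {2,3}  cumulative {0,2,3,4}
L3 = {5}  cumulative {0,2,3,4,5}
Reach set: {0,2,3,4,5}
witness 5: a·b·a

Answer: REACHABLE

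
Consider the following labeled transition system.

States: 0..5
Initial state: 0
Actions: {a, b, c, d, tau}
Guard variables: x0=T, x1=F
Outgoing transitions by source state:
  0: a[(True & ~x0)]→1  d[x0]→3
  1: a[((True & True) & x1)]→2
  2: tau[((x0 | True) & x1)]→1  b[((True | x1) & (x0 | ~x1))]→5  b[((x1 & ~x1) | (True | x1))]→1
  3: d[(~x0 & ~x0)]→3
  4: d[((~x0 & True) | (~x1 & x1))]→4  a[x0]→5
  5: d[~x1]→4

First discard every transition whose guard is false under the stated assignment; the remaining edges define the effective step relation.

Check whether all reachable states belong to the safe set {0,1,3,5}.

Answer: INVARIANT HOLDS

Analysis:
Inv-set: {0,1,3,5}
Reachable = {0,3}
  0: safe
  3: safe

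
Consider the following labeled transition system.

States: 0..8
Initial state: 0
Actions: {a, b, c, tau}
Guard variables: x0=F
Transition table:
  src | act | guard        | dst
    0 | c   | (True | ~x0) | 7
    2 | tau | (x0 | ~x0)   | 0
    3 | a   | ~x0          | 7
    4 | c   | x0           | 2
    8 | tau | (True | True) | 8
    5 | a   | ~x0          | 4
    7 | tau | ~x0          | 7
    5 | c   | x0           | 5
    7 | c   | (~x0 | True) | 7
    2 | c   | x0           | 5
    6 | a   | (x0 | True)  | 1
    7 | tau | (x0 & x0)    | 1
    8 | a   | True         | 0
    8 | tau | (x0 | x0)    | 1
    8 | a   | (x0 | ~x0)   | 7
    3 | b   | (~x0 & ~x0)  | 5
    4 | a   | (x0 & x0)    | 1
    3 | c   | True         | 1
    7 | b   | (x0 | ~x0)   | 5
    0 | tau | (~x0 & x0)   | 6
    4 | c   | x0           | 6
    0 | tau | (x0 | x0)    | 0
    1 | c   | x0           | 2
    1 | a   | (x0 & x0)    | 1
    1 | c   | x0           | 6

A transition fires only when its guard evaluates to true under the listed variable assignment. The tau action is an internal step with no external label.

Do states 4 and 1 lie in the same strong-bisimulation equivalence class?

Answer: BISIMILAR

Analysis:
Refine partition for ~:
  π0 = {{0,1,2,3,4,5,6,7,8}}
  π1 = {{0},{1,4},{2},{3},{5,6},{7},{8}}
7 equivalence class(es) (converged in 2)
4∈{1,4}, 1∈{1,4}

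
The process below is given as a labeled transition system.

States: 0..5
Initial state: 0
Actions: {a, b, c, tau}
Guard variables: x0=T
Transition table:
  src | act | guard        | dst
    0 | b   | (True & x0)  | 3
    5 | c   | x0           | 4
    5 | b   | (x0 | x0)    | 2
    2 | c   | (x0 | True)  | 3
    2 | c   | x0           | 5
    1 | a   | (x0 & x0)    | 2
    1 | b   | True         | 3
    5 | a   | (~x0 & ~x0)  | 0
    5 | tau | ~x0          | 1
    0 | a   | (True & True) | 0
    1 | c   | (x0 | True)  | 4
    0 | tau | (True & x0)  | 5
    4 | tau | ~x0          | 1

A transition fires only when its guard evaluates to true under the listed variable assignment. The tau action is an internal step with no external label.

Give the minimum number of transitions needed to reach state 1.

Answer: UNREACHABLE

Working:
BFS to 1:
  Layer 0: {0}
  Layer 1: {3,5}
  Layer 2: {2,4}
1 never appears.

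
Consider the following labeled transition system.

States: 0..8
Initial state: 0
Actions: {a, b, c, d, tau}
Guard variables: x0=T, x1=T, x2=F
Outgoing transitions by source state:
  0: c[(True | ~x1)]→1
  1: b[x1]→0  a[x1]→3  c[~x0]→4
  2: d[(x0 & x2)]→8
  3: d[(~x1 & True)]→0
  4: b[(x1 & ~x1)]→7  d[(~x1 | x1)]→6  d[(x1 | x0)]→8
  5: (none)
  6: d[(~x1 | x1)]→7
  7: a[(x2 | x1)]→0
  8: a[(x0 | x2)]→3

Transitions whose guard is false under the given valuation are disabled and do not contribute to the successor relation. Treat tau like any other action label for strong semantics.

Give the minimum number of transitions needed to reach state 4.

Answer: UNREACHABLE

Trace:
Breadth-first toward 4:
  depth 0: {0}
  depth 1: {1}
  depth 2: {3}
4 never appears.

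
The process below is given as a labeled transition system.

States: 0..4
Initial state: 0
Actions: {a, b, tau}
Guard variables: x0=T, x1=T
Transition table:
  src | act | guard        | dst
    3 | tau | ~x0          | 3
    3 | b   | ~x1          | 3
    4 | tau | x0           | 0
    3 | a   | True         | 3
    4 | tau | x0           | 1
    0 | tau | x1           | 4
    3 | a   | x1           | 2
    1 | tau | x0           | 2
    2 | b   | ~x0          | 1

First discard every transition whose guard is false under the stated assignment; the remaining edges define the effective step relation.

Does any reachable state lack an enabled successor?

Reachable = {0,1,2,4}
  0: tau→4  [1 exit(s)]
  1: tau→2  [1 exit(s)]
  2: ∅  [STUCK]
  4: tau→0  tau→1  [2 exit(s)]
Path to 2: tau·tau·tau

Answer: DEADLOCK at state 2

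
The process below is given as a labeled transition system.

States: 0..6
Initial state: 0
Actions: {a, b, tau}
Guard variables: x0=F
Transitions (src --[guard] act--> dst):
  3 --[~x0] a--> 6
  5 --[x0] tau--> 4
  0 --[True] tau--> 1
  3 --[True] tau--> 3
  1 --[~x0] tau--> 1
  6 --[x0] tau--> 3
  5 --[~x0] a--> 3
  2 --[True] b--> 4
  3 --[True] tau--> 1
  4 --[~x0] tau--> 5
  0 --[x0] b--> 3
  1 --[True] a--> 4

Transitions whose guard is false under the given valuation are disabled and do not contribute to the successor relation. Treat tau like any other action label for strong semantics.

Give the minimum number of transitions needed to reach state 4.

BFS to 4:
  Layer 0: {0}
  Layer 1: {1}
  Layer 2: {4}
depth(4)=2, e.g. tau·a

Answer: 2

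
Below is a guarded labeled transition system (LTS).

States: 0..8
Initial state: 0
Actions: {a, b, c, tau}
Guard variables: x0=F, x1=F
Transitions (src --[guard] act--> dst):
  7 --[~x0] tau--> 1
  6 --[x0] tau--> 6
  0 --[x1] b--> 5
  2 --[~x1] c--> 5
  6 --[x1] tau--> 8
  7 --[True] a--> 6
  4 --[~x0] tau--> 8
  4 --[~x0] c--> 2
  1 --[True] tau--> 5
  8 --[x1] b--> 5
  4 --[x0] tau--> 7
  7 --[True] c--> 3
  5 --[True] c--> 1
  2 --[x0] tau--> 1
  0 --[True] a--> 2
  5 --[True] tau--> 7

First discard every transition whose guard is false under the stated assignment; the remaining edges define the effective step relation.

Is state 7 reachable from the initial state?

10 transition(s) survive guard evaluation.
depth 0: {0}
depth 1: {2}  cumulative {0,2}
depth 2: {5}  cumulative {0,2,5}
depth 3: {1,7}  cumulative {0,1,2,5,7}
depth 4: {3,6}  cumulative {0,1,2,3,5,6,7}
Reach set: {0,1,2,3,5,6,7}
witness 7: a·c·tau

Answer: REACHABLE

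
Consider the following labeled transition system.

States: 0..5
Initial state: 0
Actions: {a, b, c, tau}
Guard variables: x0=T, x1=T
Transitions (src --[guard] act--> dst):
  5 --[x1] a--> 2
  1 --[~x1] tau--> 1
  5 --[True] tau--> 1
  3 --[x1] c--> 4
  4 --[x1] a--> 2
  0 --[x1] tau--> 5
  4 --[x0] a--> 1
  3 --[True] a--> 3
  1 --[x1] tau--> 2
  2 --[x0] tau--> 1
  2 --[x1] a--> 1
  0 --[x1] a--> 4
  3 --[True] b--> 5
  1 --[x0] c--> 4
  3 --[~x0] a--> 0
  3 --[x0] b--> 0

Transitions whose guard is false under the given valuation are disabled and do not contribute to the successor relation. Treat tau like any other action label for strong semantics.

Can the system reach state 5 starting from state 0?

Answer: REACHABLE

Analysis:
After dropping false guards: 14 live edges.
L0 = {0}
L1 = {4,5}  now seen {0,4,5}
L2 = {1,2}  now seen {0,1,2,4,5}
R = {0,1,2,4,5}
Path to 5: tau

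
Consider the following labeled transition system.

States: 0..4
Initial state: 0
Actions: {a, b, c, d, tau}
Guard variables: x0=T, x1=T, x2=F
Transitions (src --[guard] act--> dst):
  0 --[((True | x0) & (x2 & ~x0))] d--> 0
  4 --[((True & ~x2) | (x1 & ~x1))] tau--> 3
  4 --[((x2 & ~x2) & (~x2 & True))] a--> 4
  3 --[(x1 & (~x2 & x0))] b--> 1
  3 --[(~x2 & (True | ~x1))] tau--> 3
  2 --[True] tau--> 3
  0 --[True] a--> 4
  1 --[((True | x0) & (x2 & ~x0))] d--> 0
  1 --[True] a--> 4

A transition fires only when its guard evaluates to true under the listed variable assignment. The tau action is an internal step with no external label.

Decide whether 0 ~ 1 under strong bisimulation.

Answer: BISIMILAR

Trace:
Compute ~ classes (split until stable):
  π0 = {{0,1,2,3,4}}
  π1 = {{0,1},{2,4},{3}}
3 equivalence class(es) (converged in 2)
[0]={0,1}  [1]={0,1}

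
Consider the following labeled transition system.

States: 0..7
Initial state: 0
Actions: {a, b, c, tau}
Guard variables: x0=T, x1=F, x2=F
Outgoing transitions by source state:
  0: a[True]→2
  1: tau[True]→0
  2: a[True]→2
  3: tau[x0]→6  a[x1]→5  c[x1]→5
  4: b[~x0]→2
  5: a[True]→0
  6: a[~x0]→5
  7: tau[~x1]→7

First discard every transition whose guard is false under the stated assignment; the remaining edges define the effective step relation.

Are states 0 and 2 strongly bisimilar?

Answer: BISIMILAR

Analysis:
Refine partition for ~:
  round 0: {{0,1,2,3,4,5,6,7}}
  round 1: {{0,2,5},{1,3,7},{4,6}}
  round 2: {{0,2,5},{1},{3},{4,6},{7}}
stable after 3 split(s): 5 block(s)
0∈{0,2,5}, 2∈{0,2,5}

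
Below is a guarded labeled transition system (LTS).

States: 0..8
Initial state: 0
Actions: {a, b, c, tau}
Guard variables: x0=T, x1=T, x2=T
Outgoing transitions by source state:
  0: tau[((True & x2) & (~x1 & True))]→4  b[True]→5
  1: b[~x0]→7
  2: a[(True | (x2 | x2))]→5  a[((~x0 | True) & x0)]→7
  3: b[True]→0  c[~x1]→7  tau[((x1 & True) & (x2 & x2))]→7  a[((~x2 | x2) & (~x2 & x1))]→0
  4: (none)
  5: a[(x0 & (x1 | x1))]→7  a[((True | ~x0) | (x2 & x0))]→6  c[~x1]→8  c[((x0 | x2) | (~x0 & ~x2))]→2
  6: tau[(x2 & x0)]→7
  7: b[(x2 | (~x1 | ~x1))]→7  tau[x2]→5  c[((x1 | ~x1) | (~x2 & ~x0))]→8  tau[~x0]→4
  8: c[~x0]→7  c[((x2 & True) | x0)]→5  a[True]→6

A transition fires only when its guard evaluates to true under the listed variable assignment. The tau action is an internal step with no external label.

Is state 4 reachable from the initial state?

Answer: UNREACHABLE

Analysis:
Guard filter leaves 14 enabled edge(s).
depth 0: {0}
depth 1: {5}  now seen {0,5}
depth 2: {2,6,7}  now seen {0,2,5,6,7}
depth 3: {8}  now seen {0,2,5,6,7,8}
Reach set: {0,2,5,6,7,8}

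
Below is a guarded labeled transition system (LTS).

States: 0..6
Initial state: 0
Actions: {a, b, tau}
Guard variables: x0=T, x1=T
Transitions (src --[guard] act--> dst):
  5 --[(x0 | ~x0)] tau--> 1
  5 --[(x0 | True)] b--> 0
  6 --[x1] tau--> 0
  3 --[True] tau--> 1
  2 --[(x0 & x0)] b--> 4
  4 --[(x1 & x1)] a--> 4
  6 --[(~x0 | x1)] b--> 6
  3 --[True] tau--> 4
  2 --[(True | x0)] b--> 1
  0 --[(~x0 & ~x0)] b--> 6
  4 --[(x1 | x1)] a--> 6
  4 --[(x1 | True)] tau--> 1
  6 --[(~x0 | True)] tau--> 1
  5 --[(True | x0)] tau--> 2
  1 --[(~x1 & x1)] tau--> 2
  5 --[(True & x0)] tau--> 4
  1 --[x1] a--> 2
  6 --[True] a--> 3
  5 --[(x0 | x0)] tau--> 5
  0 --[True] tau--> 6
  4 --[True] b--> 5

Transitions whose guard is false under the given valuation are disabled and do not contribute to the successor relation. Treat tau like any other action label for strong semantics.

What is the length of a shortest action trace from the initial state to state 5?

Layered search for 5:
  L0 = {0}
  L1 = {6}
  L2 = {1,3}
  L3 = {2,4}
  L4 = {5}
first hit 5 at d=4 via tau·a·tau·b

Answer: 4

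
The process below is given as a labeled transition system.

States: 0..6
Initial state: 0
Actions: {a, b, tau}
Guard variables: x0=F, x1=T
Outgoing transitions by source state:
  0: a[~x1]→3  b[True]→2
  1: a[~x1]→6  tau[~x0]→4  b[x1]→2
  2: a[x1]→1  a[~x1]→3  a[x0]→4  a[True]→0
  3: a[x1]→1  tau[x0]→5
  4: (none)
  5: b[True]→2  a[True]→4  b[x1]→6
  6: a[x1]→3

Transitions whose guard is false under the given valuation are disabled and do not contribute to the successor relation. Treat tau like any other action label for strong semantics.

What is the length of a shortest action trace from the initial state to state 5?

Layered search for 5:
  depth 0: {0}
  depth 1: {2}
  depth 2: {1}
  depth 3: {4}
5 never appears.

Answer: UNREACHABLE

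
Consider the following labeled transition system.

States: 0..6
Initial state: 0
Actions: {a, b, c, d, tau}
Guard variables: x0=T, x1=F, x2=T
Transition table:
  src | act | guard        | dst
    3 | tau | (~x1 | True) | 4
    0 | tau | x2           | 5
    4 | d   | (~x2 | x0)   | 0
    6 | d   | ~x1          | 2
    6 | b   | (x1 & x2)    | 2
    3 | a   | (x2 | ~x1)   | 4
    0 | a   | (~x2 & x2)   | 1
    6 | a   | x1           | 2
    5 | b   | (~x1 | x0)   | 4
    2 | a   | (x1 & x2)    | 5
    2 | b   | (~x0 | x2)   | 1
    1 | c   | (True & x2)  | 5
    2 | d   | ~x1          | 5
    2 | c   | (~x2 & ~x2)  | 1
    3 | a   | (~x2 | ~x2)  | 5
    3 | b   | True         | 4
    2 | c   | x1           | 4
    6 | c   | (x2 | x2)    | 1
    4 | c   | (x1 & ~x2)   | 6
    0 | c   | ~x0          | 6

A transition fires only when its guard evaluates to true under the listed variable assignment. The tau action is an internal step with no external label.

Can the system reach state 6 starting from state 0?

Answer: UNREACHABLE

Working:
Guard filter leaves 11 enabled edge(s).
L0 = {0}
L1 = {5}  total {0,5}
L2 = {4}  total {0,4,5}
Reachable = {0,4,5}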